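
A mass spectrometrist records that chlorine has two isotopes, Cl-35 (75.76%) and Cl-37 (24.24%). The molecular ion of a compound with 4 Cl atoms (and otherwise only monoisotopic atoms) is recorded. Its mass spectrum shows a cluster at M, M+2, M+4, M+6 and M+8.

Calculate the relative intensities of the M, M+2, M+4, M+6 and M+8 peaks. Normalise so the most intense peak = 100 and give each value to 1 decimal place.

Each Cl atom is independently Cl-35 (p = 0.7576) or Cl-37 (q = 0.2424); the cluster is the binomial expansion (p + q)^4.
P(M) = 0.7576^4 = 0.329428
P(M+2) = 4 × 0.7576^3 × 0.2424^1 = 0.421612
P(M+4) = 6 × 0.7576^2 × 0.2424^2 = 0.202347
P(M+6) = 4 × 0.7576^1 × 0.2424^3 = 0.043162
P(M+8) = 0.2424^4 = 0.003452
The M+2 peak is largest (0.421612); scaling to 100 gives 78.1 : 100.0 : 48.0 : 10.2 : 0.8.

78.1 : 100.0 : 48.0 : 10.2 : 0.8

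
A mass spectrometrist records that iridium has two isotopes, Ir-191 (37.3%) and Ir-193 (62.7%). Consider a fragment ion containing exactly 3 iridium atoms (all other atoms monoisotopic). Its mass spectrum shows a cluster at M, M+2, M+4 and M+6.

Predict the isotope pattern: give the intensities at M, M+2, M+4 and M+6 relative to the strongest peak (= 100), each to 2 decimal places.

Each Ir atom is independently Ir-191 (p = 0.373) or Ir-193 (q = 0.627); the cluster is the binomial expansion (p + q)^3.
P(M) = 0.373^3 = 0.051895
P(M+2) = 3 × 0.373^2 × 0.627^1 = 0.261702
P(M+4) = 3 × 0.373^1 × 0.627^2 = 0.439911
P(M+6) = 0.627^3 = 0.246492
The M+4 peak is largest (0.439911); scaling to 100 gives 11.80 : 59.49 : 100.00 : 56.03.

11.80 : 59.49 : 100.00 : 56.03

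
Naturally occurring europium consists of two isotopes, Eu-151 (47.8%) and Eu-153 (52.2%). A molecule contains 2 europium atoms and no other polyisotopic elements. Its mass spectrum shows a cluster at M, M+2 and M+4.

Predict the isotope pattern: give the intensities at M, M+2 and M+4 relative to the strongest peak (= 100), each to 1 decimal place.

45.8 : 100.0 : 54.6

Expanding (0.478 + 0.522)^2:
P(M) = 0.478^2 = 0.228484
P(M+2) = 2 × 0.478^1 × 0.522^1 = 0.499032
P(M+4) = 0.522^2 = 0.272484
The M+2 peak is largest (0.499032); scaling to 100 gives 45.8 : 100.0 : 54.6.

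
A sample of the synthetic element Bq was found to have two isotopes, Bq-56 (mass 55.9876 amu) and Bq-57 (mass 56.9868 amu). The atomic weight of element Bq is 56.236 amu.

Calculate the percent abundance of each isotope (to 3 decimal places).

Bq-56: 75.140%, Bq-57: 24.860%

With x = fraction of Bq-56 (so Bq-57 is 1 − x):
55.9876·x + 56.9868·(1 − x) = 56.236
(55.9876 − 56.9868)·x = 56.236 − 56.9868
x = -0.7508 / -0.9992 = 0.75140 → 75.140% Bq-56, 24.860% Bq-57.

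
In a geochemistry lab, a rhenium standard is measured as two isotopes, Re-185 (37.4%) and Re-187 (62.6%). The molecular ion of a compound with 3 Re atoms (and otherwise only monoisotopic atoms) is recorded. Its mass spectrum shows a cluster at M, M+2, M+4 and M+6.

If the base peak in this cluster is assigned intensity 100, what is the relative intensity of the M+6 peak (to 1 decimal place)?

(0.374 + 0.626)^3 gives M 0.0523, M+2 0.2627, M+4 0.4397, M+6 0.2453; the largest is M+4.
P(M+4) = C(3,2) × 0.374^1 × 0.626^2 = 3 × 0.3740 × 0.391876 = 0.439685 (base)
P(M+6) = C(3,3) × 0.374^0 × 0.626^3 = 1 × 1.0000 × 0.24531438 = 0.245314
Relative intensity = 0.245314 / 0.439685 × 100 = 55.8

55.8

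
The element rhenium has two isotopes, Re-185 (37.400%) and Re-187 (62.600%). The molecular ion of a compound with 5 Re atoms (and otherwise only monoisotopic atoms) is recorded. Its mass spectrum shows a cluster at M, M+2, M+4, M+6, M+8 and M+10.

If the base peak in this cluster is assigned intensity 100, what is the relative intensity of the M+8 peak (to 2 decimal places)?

(0.37400 + 0.62600)^5 gives M 0.0073, M+2 0.0612, M+4 0.2050, M+6 0.3431, M+8 0.2872, M+10 0.0961; the largest is M+6.
P(M+6) = C(5,3) × 0.37400^2 × 0.62600^3 = 10 × 0.139876 × 0.24531438 = 0.343136 (base)
P(M+8) = C(5,4) × 0.37400^1 × 0.62600^4 = 5 × 0.3740 × 0.1535668 = 0.287170
Relative intensity = 0.287170 / 0.343136 × 100 = 83.69

83.69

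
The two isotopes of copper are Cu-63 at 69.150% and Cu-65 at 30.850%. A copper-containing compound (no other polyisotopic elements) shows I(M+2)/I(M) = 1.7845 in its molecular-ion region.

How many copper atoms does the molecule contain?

With n Cu atoms, P(M+2)/P(M) = C(n,1)·p^(n−1)q / p^n = n·q/p = n · 0.30850/0.69150.
n = 1.7845 × 0.69150/0.30850 = 4.00 ≈ 4

4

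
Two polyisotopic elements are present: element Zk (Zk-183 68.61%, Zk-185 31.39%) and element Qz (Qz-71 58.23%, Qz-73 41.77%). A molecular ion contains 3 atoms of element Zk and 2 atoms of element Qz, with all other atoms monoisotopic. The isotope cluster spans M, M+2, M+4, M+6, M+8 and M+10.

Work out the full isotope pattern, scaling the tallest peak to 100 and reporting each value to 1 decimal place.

32.1 : 90.2 : 100.0 : 54.7 : 14.8 : 1.6

Element Zk pattern (n=3): 0.32297006 : 0.44328946 : 0.20281091 : 0.03092957
Element Qz pattern (n=2): 0.33907329 : 0.48645342 : 0.17447329
Convolve the two distributions (both contribute in 2-u steps):
  M: 0.32297006×0.33907329 = 0.109511
  M+2: 0.32297006×0.48645342 + 0.44328946×0.33907329 = 0.307418
  M+4: 0.32297006×0.17447329 + 0.44328946×0.48645342 + 0.20281091×0.33907329 = 0.340757
  M+6: 0.44328946×0.17447329 + 0.20281091×0.48645342 + 0.03092957×0.33907329 = 0.186488
  M+8: 0.20281091×0.17447329 + 0.03092957×0.48645342 = 0.050431
  M+10: 0.03092957×0.17447329 = 0.005396
Scale to base peak (0.340757) = 100: 32.1 : 90.2 : 100.0 : 54.7 : 14.8 : 1.6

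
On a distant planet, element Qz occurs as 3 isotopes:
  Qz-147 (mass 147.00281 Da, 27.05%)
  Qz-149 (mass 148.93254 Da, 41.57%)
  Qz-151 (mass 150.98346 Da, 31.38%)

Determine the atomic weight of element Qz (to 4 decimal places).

149.0541 Da

Weight each isotope mass by its fractional abundance: 0.2705 × 147.00281 + 0.4157 × 148.93254 + 0.3138 × 150.98346
= 39.764260 + 61.911257 + 47.378610 = 149.054127 Da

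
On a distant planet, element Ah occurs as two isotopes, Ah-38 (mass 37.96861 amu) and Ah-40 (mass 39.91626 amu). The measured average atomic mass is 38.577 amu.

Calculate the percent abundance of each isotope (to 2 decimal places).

Ah-38: 68.76%, Ah-40: 31.24%

Let x be the fractional abundance of Ah-38; then Ah-40 has abundance 1 − x.
37.96861·x + 39.91626·(1 − x) = 38.577
(37.96861 − 39.91626)·x = 38.577 − 39.91626
x = -1.33926 / -1.94765 = 0.68763 → 68.76% Ah-38, 31.24% Ah-40.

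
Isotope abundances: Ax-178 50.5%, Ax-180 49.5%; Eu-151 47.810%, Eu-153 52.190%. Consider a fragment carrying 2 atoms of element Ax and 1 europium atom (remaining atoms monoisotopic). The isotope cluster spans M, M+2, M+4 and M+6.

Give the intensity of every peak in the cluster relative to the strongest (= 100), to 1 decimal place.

32.2 : 98.4 : 100.0 : 33.8

Element Ax pattern (n=2): 0.255025 : 0.49995 : 0.245025
Europium pattern (n=1): 0.4781 : 0.5219
Convolve the two distributions (both contribute in 2-u steps):
  M: 0.255025×0.4781 = 0.121927
  M+2: 0.255025×0.5219 + 0.49995×0.4781 = 0.372124
  M+4: 0.49995×0.5219 + 0.245025×0.4781 = 0.378070
  M+6: 0.245025×0.5219 = 0.127879
Scale to base peak (0.378070) = 100: 32.2 : 98.4 : 100.0 : 33.8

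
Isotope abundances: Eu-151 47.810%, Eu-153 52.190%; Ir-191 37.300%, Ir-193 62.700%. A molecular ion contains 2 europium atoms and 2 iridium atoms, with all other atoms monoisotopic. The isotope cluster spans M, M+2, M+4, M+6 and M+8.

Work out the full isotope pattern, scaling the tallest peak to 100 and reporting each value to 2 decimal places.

Europium pattern (n=2): 0.22857961 : 0.49904078 : 0.27237961
Iridium pattern (n=2): 0.139129 : 0.467742 : 0.393129
Convolve the two distributions (both contribute in 2-u steps):
  M: 0.22857961×0.139129 = 0.031802
  M+2: 0.22857961×0.467742 + 0.49904078×0.139129 = 0.176347
  M+4: 0.22857961×0.393129 + 0.49904078×0.467742 + 0.27237961×0.139129 = 0.361180
  M+6: 0.49904078×0.393129 + 0.27237961×0.467742 = 0.323591
  M+8: 0.27237961×0.393129 = 0.107080
Scale to base peak (0.361180) = 100: 8.81 : 48.83 : 100.00 : 89.59 : 29.65

8.81 : 48.83 : 100.00 : 89.59 : 29.65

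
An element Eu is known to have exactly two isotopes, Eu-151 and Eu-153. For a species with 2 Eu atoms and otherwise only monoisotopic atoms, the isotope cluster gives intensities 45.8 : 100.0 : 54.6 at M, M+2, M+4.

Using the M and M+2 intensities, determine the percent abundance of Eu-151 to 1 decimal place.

Write p for the Eu-151 fraction. I(M+2)/I(M) = [C(2,1)·p^1·(1−p)] / p^2 = 2·(1−p)/p = 100.0/45.8 = 2.1834
(1−p)/p = 2.1834/2 = 1.0917  ⇒  p = 1/(1 + 1.0917) = 0.4781
Eu-151: 47.8%, Eu-153: 52.2%.

47.8%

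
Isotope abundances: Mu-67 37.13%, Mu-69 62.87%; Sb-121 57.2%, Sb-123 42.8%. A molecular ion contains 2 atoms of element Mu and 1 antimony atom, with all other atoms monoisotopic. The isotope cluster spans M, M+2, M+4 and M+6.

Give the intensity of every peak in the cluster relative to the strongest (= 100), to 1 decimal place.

Element Mu pattern (n=2): 0.13786369 : 0.46687262 : 0.39526369
Antimony pattern (n=1): 0.5720 : 0.4280
Convolve the two distributions (both contribute in 2-u steps):
  M: 0.13786369×0.5720 = 0.078858
  M+2: 0.13786369×0.4280 + 0.46687262×0.5720 = 0.326057
  M+4: 0.46687262×0.4280 + 0.39526369×0.5720 = 0.425912
  M+6: 0.39526369×0.4280 = 0.169173
Scale to base peak (0.425912) = 100: 18.5 : 76.6 : 100.0 : 39.7

18.5 : 76.6 : 100.0 : 39.7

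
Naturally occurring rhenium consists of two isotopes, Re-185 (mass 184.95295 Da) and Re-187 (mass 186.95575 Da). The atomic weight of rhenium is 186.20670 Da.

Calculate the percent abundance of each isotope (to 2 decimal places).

With x = fraction of Re-185 (so Re-187 is 1 − x):
184.95295·x + 186.95575·(1 − x) = 186.20670
(184.95295 − 186.95575)·x = 186.20670 − 186.95575
x = -0.74905 / -2.00280 = 0.37400 → 37.40% Re-185, 62.60% Re-187.

Re-185: 37.40%, Re-187: 62.60%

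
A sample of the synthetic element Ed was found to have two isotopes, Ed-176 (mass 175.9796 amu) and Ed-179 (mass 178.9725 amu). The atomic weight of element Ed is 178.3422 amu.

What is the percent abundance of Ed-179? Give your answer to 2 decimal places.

Let x be the fractional abundance of Ed-176; then Ed-179 has abundance 1 − x.
175.9796·x + 178.9725·(1 − x) = 178.3422
(175.9796 − 178.9725)·x = 178.3422 − 178.9725
x = -0.6303 / -2.9929 = 0.21060 → 21.06% Ed-176, 78.94% Ed-179.

78.94%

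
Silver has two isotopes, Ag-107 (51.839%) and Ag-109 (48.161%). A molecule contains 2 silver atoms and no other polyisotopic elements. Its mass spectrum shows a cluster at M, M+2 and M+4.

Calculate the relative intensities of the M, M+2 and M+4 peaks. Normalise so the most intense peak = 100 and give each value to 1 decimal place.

Each Ag atom is independently Ag-107 (p = 0.51839) or Ag-109 (q = 0.48161); the cluster is the binomial expansion (p + q)^2.
P(M) = 0.51839^2 = 0.268728
P(M+2) = 2 × 0.51839^1 × 0.48161^1 = 0.499324
P(M+4) = 0.48161^2 = 0.231948
The M+2 peak is largest (0.499324); scaling to 100 gives 53.8 : 100.0 : 46.5.

53.8 : 100.0 : 46.5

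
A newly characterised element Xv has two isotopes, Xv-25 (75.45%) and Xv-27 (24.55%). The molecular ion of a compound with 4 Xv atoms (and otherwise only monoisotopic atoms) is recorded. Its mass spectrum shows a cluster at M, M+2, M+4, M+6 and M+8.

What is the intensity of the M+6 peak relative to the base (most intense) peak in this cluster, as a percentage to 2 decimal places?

Term probabilities: M 0.3241, M+2 0.4218, M+4 0.2059, M+6 0.0447, M+8 0.0036. Base peak = M+2.
P(M+2) = C(4,1) × 0.7545^3 × 0.2455^1 = 4 × 0.4295144 × 0.2455 = 0.421783 (base)
P(M+6) = C(4,3) × 0.7545^1 × 0.2455^3 = 4 × 0.7545 × 0.01479635 = 0.044655
Relative intensity = 0.044655 / 0.421783 × 100 = 10.59

10.59%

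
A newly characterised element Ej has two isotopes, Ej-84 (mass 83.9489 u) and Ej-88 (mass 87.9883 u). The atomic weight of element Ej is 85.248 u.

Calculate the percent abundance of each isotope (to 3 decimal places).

With x = fraction of Ej-84 (so Ej-88 is 1 − x):
83.9489·x + 87.9883·(1 − x) = 85.248
(83.9489 − 87.9883)·x = 85.248 − 87.9883
x = -2.7403 / -4.0394 = 0.67839 → 67.839% Ej-84, 32.161% Ej-88.

Ej-84: 67.839%, Ej-88: 32.161%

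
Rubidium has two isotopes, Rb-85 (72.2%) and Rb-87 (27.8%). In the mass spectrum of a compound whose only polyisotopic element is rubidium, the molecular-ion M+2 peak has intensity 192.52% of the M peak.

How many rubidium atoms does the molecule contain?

For n independent Rb atoms, I(M+2)/I(M) = n · (abundance Rb-87) / (abundance Rb-85) = n · 0.278/0.722.
n = 1.9252 × 0.722/0.278 = 5.00 ≈ 5

5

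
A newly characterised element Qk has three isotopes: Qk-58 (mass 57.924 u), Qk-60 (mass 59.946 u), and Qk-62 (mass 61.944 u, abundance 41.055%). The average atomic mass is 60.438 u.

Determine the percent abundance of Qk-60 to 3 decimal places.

42.710%

Let x and y be the fractions of Qk-58 and Qk-60. Then x + y = 1 − 0.41055 = 0.58945 and 57.924x + 59.946y = 60.438 − 0.41055×61.944 = 35.0068908.
Substituting: 57.924x + 59.946(0.58945 − x) = 35.0068908
(57.924 − 59.946)x = -0.3282789  ⇒  x = 0.16235, y = 0.42710
Qk-58: 16.235%, Qk-60: 42.710%.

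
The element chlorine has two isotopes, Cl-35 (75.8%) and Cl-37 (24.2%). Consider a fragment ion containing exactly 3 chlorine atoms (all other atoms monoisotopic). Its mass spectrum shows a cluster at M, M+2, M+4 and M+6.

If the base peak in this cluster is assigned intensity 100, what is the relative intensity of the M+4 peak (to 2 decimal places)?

30.58

Binomial terms of (0.758 + 0.242)^3: M 0.4355, M+2 0.4171, M+4 0.1332, M+6 0.0142 → M is the base peak.
P(M) = C(3,0) × 0.758^3 × 0.242^0 = 1 × 0.43551951 × 1.0000 = 0.435520 (base)
P(M+4) = C(3,2) × 0.758^1 × 0.242^2 = 3 × 0.7580 × 0.058564 = 0.133175
Relative intensity = 0.133175 / 0.435520 × 100 = 30.58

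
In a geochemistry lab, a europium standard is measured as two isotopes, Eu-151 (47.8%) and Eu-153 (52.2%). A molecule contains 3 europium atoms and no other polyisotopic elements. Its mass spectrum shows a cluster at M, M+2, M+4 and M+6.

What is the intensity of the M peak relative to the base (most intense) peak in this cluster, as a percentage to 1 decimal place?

28.0%

Term probabilities: M 0.1092, M+2 0.3578, M+4 0.3907, M+6 0.1422. Base peak = M+4.
P(M+4) = C(3,2) × 0.478^1 × 0.522^2 = 3 × 0.4780 × 0.272484 = 0.390742 (base)
P(M) = C(3,0) × 0.478^3 × 0.522^0 = 1 × 0.10921535 × 1.0000 = 0.109215
Relative intensity = 0.109215 / 0.390742 × 100 = 28.0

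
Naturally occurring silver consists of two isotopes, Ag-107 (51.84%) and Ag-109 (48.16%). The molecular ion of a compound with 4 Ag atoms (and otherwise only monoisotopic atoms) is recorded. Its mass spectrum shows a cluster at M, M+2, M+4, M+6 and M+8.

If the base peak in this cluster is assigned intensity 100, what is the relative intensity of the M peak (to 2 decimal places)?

(0.5184 + 0.4816)^4 gives M 0.0722, M+2 0.2684, M+4 0.3740, M+6 0.2316, M+8 0.0538; the largest is M+4.
P(M+4) = C(4,2) × 0.5184^2 × 0.4816^2 = 6 × 0.26873856 × 0.23193856 = 0.373985 (base)
P(M) = C(4,0) × 0.5184^4 × 0.4816^0 = 1 × 0.07222041 × 1.0000 = 0.072220
Relative intensity = 0.072220 / 0.373985 × 100 = 19.31

19.31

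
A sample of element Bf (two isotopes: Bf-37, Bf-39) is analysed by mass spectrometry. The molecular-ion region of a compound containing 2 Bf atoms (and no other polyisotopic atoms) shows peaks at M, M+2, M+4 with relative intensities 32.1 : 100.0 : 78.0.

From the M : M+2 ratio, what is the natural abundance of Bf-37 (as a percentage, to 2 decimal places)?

39.10%

If p is the fraction of Bf that is Bf-37, then I(M+2)/I(M) = [C(2,1)·p^1·(1−p)] / p^2 = 2·(1−p)/p = 100.0/32.1 = 3.1153
(1−p)/p = 3.1153/2 = 1.5576  ⇒  p = 1/(1 + 1.5576) = 0.3910
Bf-37: 39.10%, Bf-39: 60.90%.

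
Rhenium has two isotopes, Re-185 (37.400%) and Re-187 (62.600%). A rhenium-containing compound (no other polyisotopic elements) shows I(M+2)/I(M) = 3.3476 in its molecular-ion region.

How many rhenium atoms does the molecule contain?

For n independent Re atoms, I(M+2)/I(M) = n · (abundance Re-187) / (abundance Re-185) = n · 0.62600/0.37400.
n = 3.3476 × 0.37400/0.62600 = 2.00 ≈ 2

2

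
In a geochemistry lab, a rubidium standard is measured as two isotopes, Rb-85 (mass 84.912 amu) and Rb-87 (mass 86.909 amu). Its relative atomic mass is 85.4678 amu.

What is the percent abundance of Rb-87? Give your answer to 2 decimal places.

27.83%

Writing the weighted mean with unknown fraction x of Rb-85:
84.912·x + 86.909·(1 − x) = 85.4678
(84.912 − 86.909)·x = 85.4678 − 86.909
x = -1.4412 / -1.997 = 0.72168 → 72.17% Rb-85, 27.83% Rb-87.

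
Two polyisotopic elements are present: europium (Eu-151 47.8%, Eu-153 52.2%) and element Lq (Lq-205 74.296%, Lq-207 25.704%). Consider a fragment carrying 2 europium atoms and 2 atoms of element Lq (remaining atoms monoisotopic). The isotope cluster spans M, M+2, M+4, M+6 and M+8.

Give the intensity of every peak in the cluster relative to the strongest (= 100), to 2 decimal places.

Europium pattern (n=2): 0.228484 : 0.499032 : 0.272484
Element Lq pattern (n=2): 0.55198956 : 0.38194088 : 0.06606956
Convolve the two distributions (both contribute in 2-u steps):
  M: 0.228484×0.55198956 = 0.126121
  M+2: 0.228484×0.38194088 + 0.499032×0.55198956 = 0.362728
  M+4: 0.228484×0.06606956 + 0.499032×0.38194088 + 0.272484×0.55198956 = 0.356105
  M+6: 0.499032×0.06606956 + 0.272484×0.38194088 = 0.137044
  M+8: 0.272484×0.06606956 = 0.018003
Scale to base peak (0.362728) = 100: 34.77 : 100.00 : 98.17 : 37.78 : 4.96

34.77 : 100.00 : 98.17 : 37.78 : 4.96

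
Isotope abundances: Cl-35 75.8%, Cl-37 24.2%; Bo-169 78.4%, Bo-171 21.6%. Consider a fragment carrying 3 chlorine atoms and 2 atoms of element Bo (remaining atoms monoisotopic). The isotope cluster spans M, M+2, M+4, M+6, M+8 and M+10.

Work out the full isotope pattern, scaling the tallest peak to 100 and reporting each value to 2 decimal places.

66.28 : 100.00 : 60.28 : 18.14 : 2.73 : 0.16

Chlorine pattern (n=3): 0.43551951 : 0.41713346 : 0.13317454 : 0.01417249
Element Bo pattern (n=2): 0.614656 : 0.338688 : 0.046656
Convolve the two distributions (both contribute in 2-u steps):
  M: 0.43551951×0.614656 = 0.267695
  M+2: 0.43551951×0.338688 + 0.41713346×0.614656 = 0.403899
  M+4: 0.43551951×0.046656 + 0.41713346×0.338688 + 0.13317454×0.614656 = 0.243454
  M+6: 0.41713346×0.046656 + 0.13317454×0.338688 + 0.01417249×0.614656 = 0.073278
  M+8: 0.13317454×0.046656 + 0.01417249×0.338688 = 0.011013
  M+10: 0.01417249×0.046656 = 0.000661
Scale to base peak (0.403899) = 100: 66.28 : 100.00 : 60.28 : 18.14 : 2.73 : 0.16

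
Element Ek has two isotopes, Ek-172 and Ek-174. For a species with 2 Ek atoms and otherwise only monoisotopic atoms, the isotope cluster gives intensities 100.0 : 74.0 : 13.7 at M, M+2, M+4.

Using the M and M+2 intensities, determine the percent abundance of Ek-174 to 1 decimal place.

27.0%

If p is the fraction of Ek that is Ek-172, then I(M+2)/I(M) = [C(2,1)·p^1·(1−p)] / p^2 = 2·(1−p)/p = 74.0/100.0 = 0.7400
(1−p)/p = 0.7400/2 = 0.3700  ⇒  p = 1/(1 + 0.3700) = 0.7299
Ek-172: 73.0%, Ek-174: 27.0%.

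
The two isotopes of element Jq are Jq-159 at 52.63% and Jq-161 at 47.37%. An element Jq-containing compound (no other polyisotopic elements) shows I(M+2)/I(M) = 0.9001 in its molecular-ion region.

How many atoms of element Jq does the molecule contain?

For n independent Jq atoms, I(M+2)/I(M) = n · (abundance Jq-161) / (abundance Jq-159) = n · 0.4737/0.5263.
n = 0.9001 × 0.5263/0.4737 = 1.00 ≈ 1

1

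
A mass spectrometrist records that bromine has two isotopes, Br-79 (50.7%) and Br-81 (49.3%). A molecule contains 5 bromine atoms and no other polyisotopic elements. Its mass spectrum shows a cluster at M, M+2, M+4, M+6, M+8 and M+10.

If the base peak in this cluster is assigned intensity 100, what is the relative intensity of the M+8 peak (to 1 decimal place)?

47.3

Term probabilities: M 0.0335, M+2 0.1629, M+4 0.3168, M+6 0.3080, M+8 0.1497, M+10 0.0291. Base peak = M+4.
P(M+4) = C(5,2) × 0.507^3 × 0.493^2 = 10 × 0.13032384 × 0.243049 = 0.316751 (base)
P(M+8) = C(5,4) × 0.507^1 × 0.493^4 = 5 × 0.5070 × 0.05907282 = 0.149750
Relative intensity = 0.149750 / 0.316751 × 100 = 47.3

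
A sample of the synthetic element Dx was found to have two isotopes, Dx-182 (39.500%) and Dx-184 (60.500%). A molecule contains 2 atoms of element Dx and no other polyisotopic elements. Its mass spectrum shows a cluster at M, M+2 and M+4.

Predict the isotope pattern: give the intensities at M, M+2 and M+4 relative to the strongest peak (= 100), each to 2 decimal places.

32.64 : 100.00 : 76.58

Expanding (0.39500 + 0.60500)^2:
P(M) = 0.39500^2 = 0.156025
P(M+2) = 2 × 0.39500^1 × 0.60500^1 = 0.477950
P(M+4) = 0.60500^2 = 0.366025
The M+2 peak is largest (0.477950); scaling to 100 gives 32.64 : 100.00 : 76.58.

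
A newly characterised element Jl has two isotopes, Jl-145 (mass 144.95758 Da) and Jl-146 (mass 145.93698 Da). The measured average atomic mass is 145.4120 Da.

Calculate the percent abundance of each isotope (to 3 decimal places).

With x = fraction of Jl-145 (so Jl-146 is 1 − x):
144.95758·x + 145.93698·(1 − x) = 145.4120
(144.95758 − 145.93698)·x = 145.4120 − 145.93698
x = -0.52498 / -0.97940 = 0.53602 → 53.602% Jl-145, 46.398% Jl-146.

Jl-145: 53.602%, Jl-146: 46.398%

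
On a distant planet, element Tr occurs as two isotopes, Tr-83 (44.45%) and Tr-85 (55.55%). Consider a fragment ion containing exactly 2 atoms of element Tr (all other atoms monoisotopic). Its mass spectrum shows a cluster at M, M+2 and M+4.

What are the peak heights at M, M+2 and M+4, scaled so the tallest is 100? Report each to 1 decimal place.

Expanding (0.4445 + 0.5555)^2:
P(M) = 0.4445^2 = 0.197580
P(M+2) = 2 × 0.4445^1 × 0.5555^1 = 0.493839
P(M+4) = 0.5555^2 = 0.308580
The M+2 peak is largest (0.493839); scaling to 100 gives 40.0 : 100.0 : 62.5.

40.0 : 100.0 : 62.5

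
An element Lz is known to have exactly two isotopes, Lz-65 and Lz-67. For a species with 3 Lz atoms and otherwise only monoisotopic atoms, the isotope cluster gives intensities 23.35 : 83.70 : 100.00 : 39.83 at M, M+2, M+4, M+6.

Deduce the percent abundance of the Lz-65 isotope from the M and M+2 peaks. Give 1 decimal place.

45.6%

Write p for the Lz-65 fraction. I(M+2)/I(M) = [C(3,1)·p^2·(1−p)] / p^3 = 3·(1−p)/p = 83.70/23.35 = 3.5846
(1−p)/p = 3.5846/3 = 1.1949  ⇒  p = 1/(1 + 1.1949) = 0.4556
Lz-65: 45.6%, Lz-67: 54.4%.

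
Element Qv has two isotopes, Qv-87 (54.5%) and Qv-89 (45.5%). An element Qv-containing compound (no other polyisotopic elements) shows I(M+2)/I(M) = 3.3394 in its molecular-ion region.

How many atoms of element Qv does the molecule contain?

With n Qv atoms, P(M+2)/P(M) = C(n,1)·p^(n−1)q / p^n = n·q/p = n · 0.455/0.545.
n = 3.3394 × 0.545/0.455 = 4.00 ≈ 4

4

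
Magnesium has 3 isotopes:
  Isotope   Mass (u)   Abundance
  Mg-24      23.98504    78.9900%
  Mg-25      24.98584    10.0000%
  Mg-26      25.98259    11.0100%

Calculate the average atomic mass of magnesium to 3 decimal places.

Weight each isotope mass by its fractional abundance: 0.789900 × 23.98504 + 0.100000 × 24.98584 + 0.110100 × 25.98259
= 18.945783 + 2.498584 + 2.860683 = 24.305050 u

24.305 u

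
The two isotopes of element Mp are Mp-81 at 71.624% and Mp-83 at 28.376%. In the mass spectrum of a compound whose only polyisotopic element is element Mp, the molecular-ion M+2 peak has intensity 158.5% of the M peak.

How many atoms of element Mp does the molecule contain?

The M+2/M ratio from n Mp atoms is n · q/p = n · 0.28376/0.71624.
n = 1.585 × 0.71624/0.28376 = 4.00 ≈ 4

4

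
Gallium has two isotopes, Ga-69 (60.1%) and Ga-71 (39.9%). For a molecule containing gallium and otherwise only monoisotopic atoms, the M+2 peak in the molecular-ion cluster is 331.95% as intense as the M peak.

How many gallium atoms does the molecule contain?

With n Ga atoms, P(M+2)/P(M) = C(n,1)·p^(n−1)q / p^n = n·q/p = n · 0.399/0.601.
n = 3.3195 × 0.601/0.399 = 5.00 ≈ 5

5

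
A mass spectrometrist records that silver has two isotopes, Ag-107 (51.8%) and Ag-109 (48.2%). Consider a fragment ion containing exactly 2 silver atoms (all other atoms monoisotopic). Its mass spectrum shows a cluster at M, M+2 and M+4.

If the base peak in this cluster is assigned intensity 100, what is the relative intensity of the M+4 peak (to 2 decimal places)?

46.53

(0.518 + 0.482)^2 gives M 0.2683, M+2 0.4994, M+4 0.2323; the largest is M+2.
P(M+2) = C(2,1) × 0.518^1 × 0.482^1 = 2 × 0.5180 × 0.4820 = 0.499352 (base)
P(M+4) = C(2,2) × 0.518^0 × 0.482^2 = 1 × 1.0000 × 0.232324 = 0.232324
Relative intensity = 0.232324 / 0.499352 × 100 = 46.53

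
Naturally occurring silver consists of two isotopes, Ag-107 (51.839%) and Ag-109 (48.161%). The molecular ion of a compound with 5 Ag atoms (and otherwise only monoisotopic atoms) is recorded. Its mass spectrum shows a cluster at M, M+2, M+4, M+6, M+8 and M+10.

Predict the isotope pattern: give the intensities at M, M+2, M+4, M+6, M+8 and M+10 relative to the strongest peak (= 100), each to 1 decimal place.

The 5 Ag atoms are independent, so intensities follow the terms of (0.51839 + 0.48161)^5.
P(M) = 0.51839^5 = 0.037435
P(M+2) = 5 × 0.51839^4 × 0.48161^1 = 0.173897
P(M+4) = 10 × 0.51839^3 × 0.48161^2 = 0.323118
P(M+6) = 10 × 0.51839^2 × 0.48161^3 = 0.300192
P(M+8) = 5 × 0.51839^1 × 0.48161^4 = 0.139447
P(M+10) = 0.48161^5 = 0.025911
The M+4 peak is largest (0.323118); scaling to 100 gives 11.6 : 53.8 : 100.0 : 92.9 : 43.2 : 8.0.

11.6 : 53.8 : 100.0 : 92.9 : 43.2 : 8.0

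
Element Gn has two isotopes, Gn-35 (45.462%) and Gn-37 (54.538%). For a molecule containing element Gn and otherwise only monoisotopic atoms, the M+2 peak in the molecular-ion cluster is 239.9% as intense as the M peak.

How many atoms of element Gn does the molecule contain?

With n Gn atoms, P(M+2)/P(M) = C(n,1)·p^(n−1)q / p^n = n·q/p = n · 0.54538/0.45462.
n = 2.399 × 0.45462/0.54538 = 2.00 ≈ 2

2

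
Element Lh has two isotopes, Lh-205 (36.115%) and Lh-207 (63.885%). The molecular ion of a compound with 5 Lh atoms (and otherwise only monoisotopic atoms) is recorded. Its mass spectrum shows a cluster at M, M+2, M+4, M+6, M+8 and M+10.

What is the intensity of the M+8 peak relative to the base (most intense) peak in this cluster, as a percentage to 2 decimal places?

88.45%

(0.36115 + 0.63885)^5 gives M 0.0061, M+2 0.0543, M+4 0.1922, M+6 0.3401, M+8 0.3008, M+10 0.1064; the largest is M+6.
P(M+6) = C(5,3) × 0.36115^2 × 0.63885^3 = 10 × 0.13042932 × 0.26073342 = 0.340073 (base)
P(M+8) = C(5,4) × 0.36115^1 × 0.63885^4 = 5 × 0.36115 × 0.16656954 = 0.300783
Relative intensity = 0.300783 / 0.340073 × 100 = 88.45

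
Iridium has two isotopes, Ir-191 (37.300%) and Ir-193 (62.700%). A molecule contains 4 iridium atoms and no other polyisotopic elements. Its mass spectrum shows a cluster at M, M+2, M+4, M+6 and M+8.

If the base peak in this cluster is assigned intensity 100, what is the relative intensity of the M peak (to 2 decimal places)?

5.26

Term probabilities: M 0.0194, M+2 0.1302, M+4 0.3282, M+6 0.3678, M+8 0.1546. Base peak = M+6.
P(M+6) = C(4,3) × 0.37300^1 × 0.62700^3 = 4 × 0.3730 × 0.24649188 = 0.367766 (base)
P(M) = C(4,0) × 0.37300^4 × 0.62700^0 = 1 × 0.01935688 × 1.0000 = 0.019357
Relative intensity = 0.019357 / 0.367766 × 100 = 5.26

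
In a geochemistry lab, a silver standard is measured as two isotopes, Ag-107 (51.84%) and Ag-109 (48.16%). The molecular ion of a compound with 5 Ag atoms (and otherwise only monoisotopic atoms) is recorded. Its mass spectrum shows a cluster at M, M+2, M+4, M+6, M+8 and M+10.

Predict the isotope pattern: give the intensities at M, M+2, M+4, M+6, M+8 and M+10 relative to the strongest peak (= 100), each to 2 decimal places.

11.59 : 53.82 : 100.00 : 92.90 : 43.15 : 8.02

The 5 Ag atoms are independent, so intensities follow the terms of (0.5184 + 0.4816)^5.
P(M) = 0.5184^5 = 0.037439
P(M+2) = 5 × 0.5184^4 × 0.4816^1 = 0.173907
P(M+4) = 10 × 0.5184^3 × 0.4816^2 = 0.323123
P(M+6) = 10 × 0.5184^2 × 0.4816^3 = 0.300185
P(M+8) = 5 × 0.5184^1 × 0.4816^4 = 0.139438
P(M+10) = 0.4816^5 = 0.025908
The M+4 peak is largest (0.323123); scaling to 100 gives 11.59 : 53.82 : 100.00 : 92.90 : 43.15 : 8.02.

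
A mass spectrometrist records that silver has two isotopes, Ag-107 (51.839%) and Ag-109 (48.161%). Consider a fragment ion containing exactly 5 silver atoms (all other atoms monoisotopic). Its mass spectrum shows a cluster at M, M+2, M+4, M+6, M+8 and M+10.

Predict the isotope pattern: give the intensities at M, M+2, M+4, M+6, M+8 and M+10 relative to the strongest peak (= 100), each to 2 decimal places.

11.59 : 53.82 : 100.00 : 92.90 : 43.16 : 8.02

Each Ag atom is independently Ag-107 (p = 0.51839) or Ag-109 (q = 0.48161); the cluster is the binomial expansion (p + q)^5.
P(M) = 0.51839^5 = 0.037435
P(M+2) = 5 × 0.51839^4 × 0.48161^1 = 0.173897
P(M+4) = 10 × 0.51839^3 × 0.48161^2 = 0.323118
P(M+6) = 10 × 0.51839^2 × 0.48161^3 = 0.300192
P(M+8) = 5 × 0.51839^1 × 0.48161^4 = 0.139447
P(M+10) = 0.48161^5 = 0.025911
The M+4 peak is largest (0.323118); scaling to 100 gives 11.59 : 53.82 : 100.00 : 92.90 : 43.16 : 8.02.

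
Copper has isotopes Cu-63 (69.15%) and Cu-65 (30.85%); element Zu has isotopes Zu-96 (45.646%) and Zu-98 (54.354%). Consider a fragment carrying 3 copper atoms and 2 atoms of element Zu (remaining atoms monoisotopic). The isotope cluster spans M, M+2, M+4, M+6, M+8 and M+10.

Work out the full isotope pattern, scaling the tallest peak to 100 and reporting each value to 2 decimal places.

Copper pattern (n=3): 0.33065611 : 0.44254842 : 0.19743483 : 0.02936064
Element Zu pattern (n=2): 0.20835573 : 0.49620854 : 0.29543573
Convolve the two distributions (both contribute in 2-u steps):
  M: 0.33065611×0.20835573 = 0.068894
  M+2: 0.33065611×0.49620854 + 0.44254842×0.20835573 = 0.256282
  M+4: 0.33065611×0.29543573 + 0.44254842×0.49620854 + 0.19743483×0.20835573 = 0.358421
  M+6: 0.44254842×0.29543573 + 0.19743483×0.49620854 + 0.02936064×0.20835573 = 0.234831
  M+8: 0.19743483×0.29543573 + 0.02936064×0.49620854 = 0.072898
  M+10: 0.02936064×0.29543573 = 0.008674
Scale to base peak (0.358421) = 100: 19.22 : 71.50 : 100.00 : 65.52 : 20.34 : 2.42

19.22 : 71.50 : 100.00 : 65.52 : 20.34 : 2.42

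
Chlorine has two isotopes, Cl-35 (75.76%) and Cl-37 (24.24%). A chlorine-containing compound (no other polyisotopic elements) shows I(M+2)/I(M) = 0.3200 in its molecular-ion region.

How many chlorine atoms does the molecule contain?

1

The M+2/M ratio from n Cl atoms is n · q/p = n · 0.2424/0.7576.
n = 0.3200 × 0.7576/0.2424 = 1.00 ≈ 1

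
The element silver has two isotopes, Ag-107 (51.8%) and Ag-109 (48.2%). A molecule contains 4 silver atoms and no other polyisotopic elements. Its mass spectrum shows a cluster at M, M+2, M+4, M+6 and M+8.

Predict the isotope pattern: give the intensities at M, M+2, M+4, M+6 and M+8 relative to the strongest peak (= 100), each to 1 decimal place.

Expanding (0.518 + 0.482)^4:
P(M) = 0.518^4 = 0.071998
P(M+2) = 4 × 0.518^3 × 0.482^1 = 0.267976
P(M+4) = 6 × 0.518^2 × 0.482^2 = 0.374029
P(M+6) = 4 × 0.518^1 × 0.482^3 = 0.232023
P(M+8) = 0.482^4 = 0.053974
The M+4 peak is largest (0.374029); scaling to 100 gives 19.2 : 71.6 : 100.0 : 62.0 : 14.4.

19.2 : 71.6 : 100.0 : 62.0 : 14.4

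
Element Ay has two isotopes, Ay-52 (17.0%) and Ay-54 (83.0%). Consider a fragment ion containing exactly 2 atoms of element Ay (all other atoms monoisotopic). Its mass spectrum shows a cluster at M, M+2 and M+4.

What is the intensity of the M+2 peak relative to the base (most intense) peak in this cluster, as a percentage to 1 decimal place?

Term probabilities: M 0.0289, M+2 0.2822, M+4 0.6889. Base peak = M+4.
P(M+4) = C(2,2) × 0.170^0 × 0.830^2 = 1 × 1.0000 × 0.6889 = 0.688900 (base)
P(M+2) = C(2,1) × 0.170^1 × 0.830^1 = 2 × 0.1700 × 0.8300 = 0.282200
Relative intensity = 0.282200 / 0.688900 × 100 = 41.0

41.0%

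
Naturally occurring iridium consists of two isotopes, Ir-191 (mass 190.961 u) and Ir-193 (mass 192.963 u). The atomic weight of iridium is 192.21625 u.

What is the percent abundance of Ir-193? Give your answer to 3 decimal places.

With x = fraction of Ir-191 (so Ir-193 is 1 − x):
190.961·x + 192.963·(1 − x) = 192.21625
(190.961 − 192.963)·x = 192.21625 − 192.963
x = -0.74675 / -2.002 = 0.37300 → 37.300% Ir-191, 62.700% Ir-193.

62.700%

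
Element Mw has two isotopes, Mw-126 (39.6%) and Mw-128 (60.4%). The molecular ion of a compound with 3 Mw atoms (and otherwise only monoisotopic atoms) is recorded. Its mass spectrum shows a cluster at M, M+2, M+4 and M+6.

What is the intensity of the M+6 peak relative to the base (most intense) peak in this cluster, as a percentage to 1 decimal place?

50.8%

(0.396 + 0.604)^3 gives M 0.0621, M+2 0.2842, M+4 0.4334, M+6 0.2203; the largest is M+4.
P(M+4) = C(3,2) × 0.396^1 × 0.604^2 = 3 × 0.3960 × 0.364816 = 0.433401 (base)
P(M+6) = C(3,3) × 0.396^0 × 0.604^3 = 1 × 1.0000 × 0.22034886 = 0.220349
Relative intensity = 0.220349 / 0.433401 × 100 = 50.8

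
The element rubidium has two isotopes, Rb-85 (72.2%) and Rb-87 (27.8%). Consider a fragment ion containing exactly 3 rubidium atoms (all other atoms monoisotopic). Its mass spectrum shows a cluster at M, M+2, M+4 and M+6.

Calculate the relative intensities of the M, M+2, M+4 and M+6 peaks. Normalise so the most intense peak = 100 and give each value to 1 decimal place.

Each Rb atom is independently Rb-85 (p = 0.722) or Rb-87 (q = 0.278); the cluster is the binomial expansion (p + q)^3.
P(M) = 0.722^3 = 0.376367
P(M+2) = 3 × 0.722^2 × 0.278^1 = 0.434751
P(M+4) = 3 × 0.722^1 × 0.278^2 = 0.167397
P(M+6) = 0.278^3 = 0.021485
The M+2 peak is largest (0.434751); scaling to 100 gives 86.6 : 100.0 : 38.5 : 4.9.

86.6 : 100.0 : 38.5 : 4.9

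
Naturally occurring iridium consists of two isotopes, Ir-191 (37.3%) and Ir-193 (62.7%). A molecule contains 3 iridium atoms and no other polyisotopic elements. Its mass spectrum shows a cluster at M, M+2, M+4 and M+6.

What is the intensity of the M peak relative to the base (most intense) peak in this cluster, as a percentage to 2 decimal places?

Binomial terms of (0.373 + 0.627)^3: M 0.0519, M+2 0.2617, M+4 0.4399, M+6 0.2465 → M+4 is the base peak.
P(M+4) = C(3,2) × 0.373^1 × 0.627^2 = 3 × 0.3730 × 0.393129 = 0.439911 (base)
P(M) = C(3,0) × 0.373^3 × 0.627^0 = 1 × 0.05189512 × 1.0000 = 0.051895
Relative intensity = 0.051895 / 0.439911 × 100 = 11.80

11.80%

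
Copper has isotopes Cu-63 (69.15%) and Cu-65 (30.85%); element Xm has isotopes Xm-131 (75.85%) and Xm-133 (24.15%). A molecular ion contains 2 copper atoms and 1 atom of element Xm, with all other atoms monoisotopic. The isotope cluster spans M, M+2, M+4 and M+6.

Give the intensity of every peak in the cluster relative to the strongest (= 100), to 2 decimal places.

Copper pattern (n=2): 0.47817225 : 0.4266555 : 0.09517225
Element Xm pattern (n=1): 0.7585 : 0.2415
Convolve the two distributions (both contribute in 2-u steps):
  M: 0.47817225×0.7585 = 0.362694
  M+2: 0.47817225×0.2415 + 0.4266555×0.7585 = 0.439097
  M+4: 0.4266555×0.2415 + 0.09517225×0.7585 = 0.175225
  M+6: 0.09517225×0.2415 = 0.022984
Scale to base peak (0.439097) = 100: 82.60 : 100.00 : 39.91 : 5.23

82.60 : 100.00 : 39.91 : 5.23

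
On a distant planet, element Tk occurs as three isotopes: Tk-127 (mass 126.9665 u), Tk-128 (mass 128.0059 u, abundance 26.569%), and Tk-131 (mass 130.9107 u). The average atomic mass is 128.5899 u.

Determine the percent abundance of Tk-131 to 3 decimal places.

The remaining 73.431% is split between Tk-127 (fraction x) and Tk-131 (fraction 0.73431 − x).
Substituting: 126.9665x + 130.9107(0.73431 − x) = 94.580012429
(126.9665 − 130.9107)x = -1.549023688  ⇒  x = 0.39273, y = 0.34158
Tk-127: 39.273%, Tk-131: 34.158%.

34.158%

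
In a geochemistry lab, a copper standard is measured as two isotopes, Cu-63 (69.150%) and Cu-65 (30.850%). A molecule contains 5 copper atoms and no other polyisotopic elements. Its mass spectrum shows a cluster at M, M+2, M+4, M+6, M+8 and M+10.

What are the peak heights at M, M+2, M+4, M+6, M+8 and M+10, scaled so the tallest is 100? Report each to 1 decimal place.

The 5 Cu atoms are independent, so intensities follow the terms of (0.69150 + 0.30850)^5.
P(M) = 0.69150^5 = 0.158111
P(M+2) = 5 × 0.69150^4 × 0.30850^1 = 0.352691
P(M+4) = 10 × 0.69150^3 × 0.30850^2 = 0.314693
P(M+6) = 10 × 0.69150^2 × 0.30850^3 = 0.140394
P(M+8) = 5 × 0.69150^1 × 0.30850^4 = 0.031317
P(M+10) = 0.30850^5 = 0.002794
The M+2 peak is largest (0.352691); scaling to 100 gives 44.8 : 100.0 : 89.2 : 39.8 : 8.9 : 0.8.

44.8 : 100.0 : 89.2 : 39.8 : 8.9 : 0.8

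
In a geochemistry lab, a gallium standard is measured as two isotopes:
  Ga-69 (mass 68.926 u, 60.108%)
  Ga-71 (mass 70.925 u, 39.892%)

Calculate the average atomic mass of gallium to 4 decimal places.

69.7234 u

Ar = Σ fᵢ·mᵢ = 0.60108 × 68.926 + 0.39892 × 70.925
= 41.43004 + 28.29340 = 69.72344 u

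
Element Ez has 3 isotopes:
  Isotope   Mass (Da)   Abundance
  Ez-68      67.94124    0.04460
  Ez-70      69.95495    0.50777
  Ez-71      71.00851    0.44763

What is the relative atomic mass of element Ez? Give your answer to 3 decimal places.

The abundance-weighted mean is 0.04460 × 67.94124 + 0.50777 × 69.95495 + 0.44763 × 71.00851
= 3.030179 + 35.521025 + 31.785539 = 70.336743 Da

70.337 Da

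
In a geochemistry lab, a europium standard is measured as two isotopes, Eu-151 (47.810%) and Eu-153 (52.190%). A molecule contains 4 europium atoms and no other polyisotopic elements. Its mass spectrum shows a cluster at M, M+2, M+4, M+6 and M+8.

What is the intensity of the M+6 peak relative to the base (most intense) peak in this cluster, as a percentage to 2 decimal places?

72.77%

Binomial terms of (0.47810 + 0.52190)^4: M 0.0522, M+2 0.2281, M+4 0.3736, M+6 0.2719, M+8 0.0742 → M+4 is the base peak.
P(M+4) = C(4,2) × 0.47810^2 × 0.52190^2 = 6 × 0.22857961 × 0.27237961 = 0.373563 (base)
P(M+6) = C(4,3) × 0.47810^1 × 0.52190^3 = 4 × 0.4781 × 0.14215492 = 0.271857
Relative intensity = 0.271857 / 0.373563 × 100 = 72.77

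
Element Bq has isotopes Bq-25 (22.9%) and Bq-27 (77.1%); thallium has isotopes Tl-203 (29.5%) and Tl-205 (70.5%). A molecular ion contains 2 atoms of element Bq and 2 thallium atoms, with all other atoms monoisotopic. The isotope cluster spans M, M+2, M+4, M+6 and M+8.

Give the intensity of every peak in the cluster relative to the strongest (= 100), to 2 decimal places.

1.08 : 12.43 : 53.14 : 100.00 : 69.89

Element Bq pattern (n=2): 0.052441 : 0.353118 : 0.594441
Thallium pattern (n=2): 0.087025 : 0.41595 : 0.497025
Convolve the two distributions (both contribute in 2-u steps):
  M: 0.052441×0.087025 = 0.004564
  M+2: 0.052441×0.41595 + 0.353118×0.087025 = 0.052543
  M+4: 0.052441×0.497025 + 0.353118×0.41595 + 0.594441×0.087025 = 0.224675
  M+6: 0.353118×0.497025 + 0.594441×0.41595 = 0.422766
  M+8: 0.594441×0.497025 = 0.295452
Scale to base peak (0.422766) = 100: 1.08 : 12.43 : 53.14 : 100.00 : 69.89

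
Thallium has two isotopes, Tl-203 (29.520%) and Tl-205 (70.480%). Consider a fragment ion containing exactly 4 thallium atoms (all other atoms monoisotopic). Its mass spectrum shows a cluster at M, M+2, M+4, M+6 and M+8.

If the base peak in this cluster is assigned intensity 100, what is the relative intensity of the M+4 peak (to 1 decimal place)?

62.8

Binomial terms of (0.29520 + 0.70480)^4: M 0.0076, M+2 0.0725, M+4 0.2597, M+6 0.4134, M+8 0.2468 → M+6 is the base peak.
P(M+6) = C(4,3) × 0.29520^1 × 0.70480^3 = 4 × 0.2952 × 0.35010449 = 0.413403 (base)
P(M+4) = C(4,2) × 0.29520^2 × 0.70480^2 = 6 × 0.08714304 × 0.49674304 = 0.259726
Relative intensity = 0.259726 / 0.413403 × 100 = 62.8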